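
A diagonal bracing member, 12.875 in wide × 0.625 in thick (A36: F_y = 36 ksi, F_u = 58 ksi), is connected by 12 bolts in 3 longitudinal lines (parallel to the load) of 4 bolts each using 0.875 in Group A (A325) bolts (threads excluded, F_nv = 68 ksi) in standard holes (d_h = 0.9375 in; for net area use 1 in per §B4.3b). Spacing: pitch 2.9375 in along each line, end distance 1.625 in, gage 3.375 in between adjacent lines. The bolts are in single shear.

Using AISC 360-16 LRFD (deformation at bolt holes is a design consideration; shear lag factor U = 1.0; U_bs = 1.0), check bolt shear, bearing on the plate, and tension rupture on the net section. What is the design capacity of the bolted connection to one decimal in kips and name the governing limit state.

268.5 kips (net-section rupture governs)

Bolt shear: A_b = π(0.875)²/4 = 0.60132 in². φR_n = 0.75 × 68 × 0.60132 × 12 × 1 = 368.0 kips.
Bearing (0.625 in plate, F_u = 58 ksi): end bolts L_c = 1.625 − 0.9375/2 = 1.15625, R_n = min(1.2×1.15625×0.625×58, 2.4×0.875×0.625×58) = 50.297 kips/bolt; interior L_c = 2.9375 − 0.9375 = 2, R_n = 76.125 kips/bolt. φR_n = 0.75 × (3×50.297 + 9×76.125) = 627.0 kips.
Tension rupture (net): A_n = (12.875 − 3×1)×0.625 = 6.1719 in² (U = 1.0, A_e = A_n). φR_n = 0.75 × 58 × 6.1719 = 268.5 kips.
Governing: min(368.0, 627.0, 268.5) = 268.5 kips → net-section rupture.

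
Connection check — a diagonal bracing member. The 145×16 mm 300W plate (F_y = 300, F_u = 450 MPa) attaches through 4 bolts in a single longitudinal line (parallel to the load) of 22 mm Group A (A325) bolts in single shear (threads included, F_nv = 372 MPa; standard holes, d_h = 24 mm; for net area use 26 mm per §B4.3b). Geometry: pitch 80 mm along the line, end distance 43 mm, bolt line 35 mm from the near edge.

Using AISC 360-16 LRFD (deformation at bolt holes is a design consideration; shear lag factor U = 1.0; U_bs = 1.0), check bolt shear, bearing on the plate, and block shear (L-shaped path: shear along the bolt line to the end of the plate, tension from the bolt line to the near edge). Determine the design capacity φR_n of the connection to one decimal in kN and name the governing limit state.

Bolt shear: A_b = π(22)²/4 = 380.13 mm². φR_n = 0.75 × 372 × 380.13 × 4 × 1 = 424.2 kN.
Bearing (16 mm plate, F_u = 450 MPa): end bolts L_c = 43 − 24/2 = 31, R_n = min(1.2×31×16×450, 2.4×22×16×450) = 267.84 kN/bolt; interior L_c = 80 − 24 = 56, R_n = 380.16 kN/bolt. φR_n = 0.75 × (1×267.84 + 3×380.16) = 1056.2 kN.
Block shear: shear path 1×[43+3×80] = 1×283 mm, A_gv = 4528, A_nv = 1×(283 − 3.5×26)×16 = 3072 mm²; tension to near edge: (35 − 0.5×26)×16 = 352 mm². R_n = min(0.6×450×3072, 0.6×300×4528) + 1.0×450×352 = min(829.44, 815.04) + 158.4 = 973.44 kN. φR_n = 0.75 × 973.44 = 730.1 kN.
Governing: min(424.2, 1056.2, 730.1) = 424.2 kN → bolt shear.

424.2 kN (bolt shear governs)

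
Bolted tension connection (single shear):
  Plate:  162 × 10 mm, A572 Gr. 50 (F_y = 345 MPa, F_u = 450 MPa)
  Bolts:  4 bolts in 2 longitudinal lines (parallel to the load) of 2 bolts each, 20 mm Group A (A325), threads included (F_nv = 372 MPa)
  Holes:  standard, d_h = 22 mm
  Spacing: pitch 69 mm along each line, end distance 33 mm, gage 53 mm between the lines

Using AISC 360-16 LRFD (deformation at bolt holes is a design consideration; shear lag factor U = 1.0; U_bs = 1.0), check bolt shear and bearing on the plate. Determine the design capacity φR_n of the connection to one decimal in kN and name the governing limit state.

Bolt shear: A_b = π(20)²/4 = 314.16 mm². φR_n = 0.75 × 372 × 314.16 × 4 × 1 = 350.6 kN.
Bearing (10 mm plate, F_u = 450 MPa): end bolts L_c = 33 − 22/2 = 22, R_n = min(1.2×22×10×450, 2.4×20×10×450) = 118.8 kN/bolt; interior L_c = 69 − 22 = 47, R_n = 216 kN/bolt. φR_n = 0.75 × (2×118.8 + 2×216) = 502.2 kN.
Governing: min(350.6, 502.2) = 350.6 kN → bolt shear.

350.6 kN (bolt shear governs)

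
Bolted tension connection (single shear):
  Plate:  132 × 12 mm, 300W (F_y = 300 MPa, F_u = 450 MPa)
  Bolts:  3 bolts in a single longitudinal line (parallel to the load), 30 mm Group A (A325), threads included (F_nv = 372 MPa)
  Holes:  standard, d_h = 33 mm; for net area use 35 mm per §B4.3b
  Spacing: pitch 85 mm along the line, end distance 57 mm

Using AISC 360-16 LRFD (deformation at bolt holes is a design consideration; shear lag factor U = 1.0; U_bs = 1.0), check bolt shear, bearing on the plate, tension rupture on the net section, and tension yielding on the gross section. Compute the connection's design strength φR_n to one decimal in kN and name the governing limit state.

Bolt shear: A_b = π(30)²/4 = 706.86 mm². φR_n = 0.75 × 372 × 706.86 × 3 × 1 = 591.6 kN.
Bearing (12 mm plate, F_u = 450 MPa): end bolts L_c = 57 − 33/2 = 40.5, R_n = min(1.2×40.5×12×450, 2.4×30×12×450) = 262.44 kN/bolt; interior L_c = 85 − 33 = 52, R_n = 336.96 kN/bolt. φR_n = 0.75 × (1×262.44 + 2×336.96) = 702.3 kN.
Tension rupture (net): A_n = (132 − 1×35)×12 = 1164 mm² (U = 1.0, A_e = A_n). φR_n = 0.75 × 450 × 1164 = 392.9 kN.
Tension yield (gross): A_g = 132×12 = 1584 mm². φR_n = 0.90 × 300 × 1584 = 427.7 kN.
Governing: min(591.6, 702.3, 392.9, 427.7) = 392.9 kN → net-section rupture.

392.9 kN (net-section rupture governs)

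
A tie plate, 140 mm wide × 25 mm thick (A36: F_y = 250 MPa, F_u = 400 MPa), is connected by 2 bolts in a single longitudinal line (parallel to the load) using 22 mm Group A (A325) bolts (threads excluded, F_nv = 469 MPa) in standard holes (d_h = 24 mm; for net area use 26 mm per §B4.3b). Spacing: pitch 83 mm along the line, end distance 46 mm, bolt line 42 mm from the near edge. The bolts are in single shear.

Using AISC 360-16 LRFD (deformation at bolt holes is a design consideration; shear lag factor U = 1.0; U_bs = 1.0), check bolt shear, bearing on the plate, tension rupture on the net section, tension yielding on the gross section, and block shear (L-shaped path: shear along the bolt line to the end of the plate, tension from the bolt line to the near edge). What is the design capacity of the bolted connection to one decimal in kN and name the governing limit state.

Bolt shear: A_b = π(22)²/4 = 380.13 mm². φR_n = 0.75 × 469 × 380.13 × 2 × 1 = 267.4 kN.
Bearing (25 mm plate, F_u = 400 MPa): end bolts L_c = 46 − 24/2 = 34, R_n = min(1.2×34×25×400, 2.4×22×25×400) = 408 kN/bolt; interior L_c = 83 − 24 = 59, R_n = 528 kN/bolt. φR_n = 0.75 × (1×408 + 1×528) = 702.0 kN.
Tension rupture (net): A_n = (140 − 1×26)×25 = 2850 mm² (U = 1.0, A_e = A_n). φR_n = 0.75 × 400 × 2850 = 855.0 kN.
Tension yield (gross): A_g = 140×25 = 3500 mm². φR_n = 0.90 × 250 × 3500 = 787.5 kN.
Block shear: shear path 1×[46+1×83] = 1×129 mm, A_gv = 3225, A_nv = 1×(129 − 1.5×26)×25 = 2250 mm²; tension to near edge: (42 − 0.5×26)×25 = 725 mm². R_n = min(0.6×400×2250, 0.6×250×3225) + 1.0×400×725 = min(540, 483.75) + 290 = 773.75 kN. φR_n = 0.75 × 773.75 = 580.3 kN.
Governing: min(267.4, 702.0, 855.0, 787.5, 580.3) = 267.4 kN → bolt shear.

267.4 kN (bolt shear governs)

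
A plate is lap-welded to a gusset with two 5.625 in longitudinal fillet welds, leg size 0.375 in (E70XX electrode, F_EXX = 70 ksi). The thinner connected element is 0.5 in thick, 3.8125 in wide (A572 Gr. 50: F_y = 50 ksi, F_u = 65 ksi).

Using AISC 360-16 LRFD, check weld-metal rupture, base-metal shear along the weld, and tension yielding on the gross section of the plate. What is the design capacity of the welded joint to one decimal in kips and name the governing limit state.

Weld metal: throat = 0.707×0.375 = 0.26513 in, L = 2×5.625 = 11.25 in. φR_n = 0.75 × 0.6 × 70 × 0.26513 × 11.25 = 94.0 kips.
Base metal shear (0.5 in plate): yield φR_n = 1.0×0.6×50×0.5×11.25 = 168.8 kips; rupture φR_n = 0.75×0.6×65×0.5×11.25 = 164.5 kips; take 164.5 kips (rupture).
Tension yield (gross): A_g = 3.8125×0.5 = 1.9063 in². φR_n = 0.90 × 50 × 1.9063 = 85.8 kips.
Governing: min(94.0, 164.5, 85.8) = 85.8 kips → gross-section yield.

85.8 kips (gross-section yield governs)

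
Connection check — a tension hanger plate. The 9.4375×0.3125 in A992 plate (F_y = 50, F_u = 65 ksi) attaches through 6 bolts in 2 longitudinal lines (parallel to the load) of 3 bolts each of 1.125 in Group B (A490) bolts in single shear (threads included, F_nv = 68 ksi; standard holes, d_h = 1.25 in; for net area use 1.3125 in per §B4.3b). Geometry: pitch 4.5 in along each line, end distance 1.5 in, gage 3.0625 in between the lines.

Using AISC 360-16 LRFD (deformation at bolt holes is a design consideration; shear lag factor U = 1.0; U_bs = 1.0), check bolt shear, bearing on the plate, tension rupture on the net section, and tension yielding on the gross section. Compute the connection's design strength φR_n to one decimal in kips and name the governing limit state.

103.8 kips (net-section rupture governs)

Bolt shear: A_b = π(1.125)²/4 = 0.99402 in². φR_n = 0.75 × 68 × 0.99402 × 6 × 1 = 304.2 kips.
Bearing (0.3125 in plate, F_u = 65 ksi): end bolts L_c = 1.5 − 1.25/2 = 0.875, R_n = min(1.2×0.875×0.3125×65, 2.4×1.125×0.3125×65) = 21.328 kips/bolt; interior L_c = 4.5 − 1.25 = 3.25, R_n = 54.844 kips/bolt. φR_n = 0.75 × (2×21.328 + 4×54.844) = 196.5 kips.
Tension rupture (net): A_n = (9.4375 − 2×1.3125)×0.3125 = 2.1289 in² (U = 1.0, A_e = A_n). φR_n = 0.75 × 65 × 2.1289 = 103.8 kips.
Tension yield (gross): A_g = 9.4375×0.3125 = 2.9492 in². φR_n = 0.90 × 50 × 2.9492 = 132.7 kips.
Governing: min(304.2, 196.5, 103.8, 132.7) = 103.8 kips → net-section rupture.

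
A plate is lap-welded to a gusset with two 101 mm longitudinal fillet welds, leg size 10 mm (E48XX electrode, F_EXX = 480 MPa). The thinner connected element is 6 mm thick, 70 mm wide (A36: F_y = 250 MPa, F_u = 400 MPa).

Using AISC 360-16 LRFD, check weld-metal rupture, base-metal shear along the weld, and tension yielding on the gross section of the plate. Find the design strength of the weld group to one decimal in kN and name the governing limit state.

94.5 kN (gross-section yield governs)

Weld metal: throat = 0.707×10 = 7.07 mm, L = 2×101 = 202 mm. φR_n = 0.75 × 0.6 × 480 × 7.07 × 202 = 308.5 kN.
Base metal shear (6 mm plate): yield φR_n = 1.0×0.6×250×6×202 = 181.8 kN; rupture φR_n = 0.75×0.6×400×6×202 = 218.2 kN; take 181.8 kN (yield).
Tension yield (gross): A_g = 70×6 = 420 mm². φR_n = 0.90 × 250 × 420 = 94.5 kN.
Governing: min(308.5, 181.8, 94.5) = 94.5 kN → gross-section yield.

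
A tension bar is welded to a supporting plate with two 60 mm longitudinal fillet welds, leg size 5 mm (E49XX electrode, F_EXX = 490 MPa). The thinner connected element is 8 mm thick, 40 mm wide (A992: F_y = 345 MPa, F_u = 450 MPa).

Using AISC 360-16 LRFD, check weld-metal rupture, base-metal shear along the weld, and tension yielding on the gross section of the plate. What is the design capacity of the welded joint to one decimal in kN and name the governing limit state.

Weld metal: throat = 0.707×5 = 3.535 mm, L = 2×60 = 120 mm. φR_n = 0.75 × 0.6 × 490 × 3.535 × 120 = 93.5 kN.
Base metal shear (8 mm plate): yield φR_n = 1.0×0.6×345×8×120 = 198.7 kN; rupture φR_n = 0.75×0.6×450×8×120 = 194.4 kN; take 194.4 kN (rupture).
Tension yield (gross): A_g = 40×8 = 320 mm². φR_n = 0.90 × 345 × 320 = 99.4 kN.
Governing: min(93.5, 194.4, 99.4) = 93.5 kN → weld metal.

93.5 kN (weld metal governs)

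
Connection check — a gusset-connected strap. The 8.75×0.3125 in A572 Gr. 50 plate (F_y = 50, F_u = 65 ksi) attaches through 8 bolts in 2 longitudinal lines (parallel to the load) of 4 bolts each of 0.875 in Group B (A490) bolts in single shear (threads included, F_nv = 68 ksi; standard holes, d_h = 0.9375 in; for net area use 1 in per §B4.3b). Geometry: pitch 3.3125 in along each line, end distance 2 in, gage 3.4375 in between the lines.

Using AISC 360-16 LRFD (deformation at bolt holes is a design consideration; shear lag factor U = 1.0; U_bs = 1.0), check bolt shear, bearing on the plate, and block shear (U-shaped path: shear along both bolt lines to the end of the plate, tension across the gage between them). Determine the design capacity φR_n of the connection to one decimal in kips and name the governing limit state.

191.4 kips (block shear governs)

Bolt shear: A_b = π(0.875)²/4 = 0.60132 in². φR_n = 0.75 × 68 × 0.60132 × 8 × 1 = 245.3 kips.
Bearing (0.3125 in plate, F_u = 65 ksi): end bolts L_c = 2 − 0.9375/2 = 1.53125, R_n = min(1.2×1.53125×0.3125×65, 2.4×0.875×0.3125×65) = 37.324 kips/bolt; interior L_c = 3.3125 − 0.9375 = 2.375, R_n = 42.656 kips/bolt. φR_n = 0.75 × (2×37.324 + 6×42.656) = 247.9 kips.
Block shear: shear path 2×[2+3×3.3125] = 2×11.9375 in, A_gv = 7.4609, A_nv = 2×(11.9375 − 3.5×1)×0.3125 = 5.2734 in²; tension across gage: (3.4375 − 1×1)×0.3125 = 0.76172 in². R_n = min(0.6×65×5.2734, 0.6×50×7.4609) + 1.0×65×0.76172 = min(205.66, 223.83) + 49.512 = 255.17 kips. φR_n = 0.75 × 255.17 = 191.4 kips.
Governing: min(245.3, 247.9, 191.4) = 191.4 kips → block shear.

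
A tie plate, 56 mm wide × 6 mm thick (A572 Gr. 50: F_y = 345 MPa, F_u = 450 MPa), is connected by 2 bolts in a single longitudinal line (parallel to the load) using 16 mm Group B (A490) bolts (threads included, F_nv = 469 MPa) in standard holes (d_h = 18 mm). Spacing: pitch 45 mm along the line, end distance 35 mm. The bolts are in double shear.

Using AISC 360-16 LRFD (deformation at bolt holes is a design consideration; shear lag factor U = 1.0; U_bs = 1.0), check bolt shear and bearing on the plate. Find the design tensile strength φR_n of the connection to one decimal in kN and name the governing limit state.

128.8 kN (bearing governs)

Bolt shear: A_b = π(16)²/4 = 201.06 mm². φR_n = 0.75 × 469 × 201.06 × 2 × 2 = 282.9 kN.
Bearing (6 mm plate, F_u = 450 MPa): end bolts L_c = 35 − 18/2 = 26, R_n = min(1.2×26×6×450, 2.4×16×6×450) = 84.24 kN/bolt; interior L_c = 45 − 18 = 27, R_n = 87.48 kN/bolt. φR_n = 0.75 × (1×84.24 + 1×87.48) = 128.8 kN.
Governing: min(282.9, 128.8) = 128.8 kN → bearing.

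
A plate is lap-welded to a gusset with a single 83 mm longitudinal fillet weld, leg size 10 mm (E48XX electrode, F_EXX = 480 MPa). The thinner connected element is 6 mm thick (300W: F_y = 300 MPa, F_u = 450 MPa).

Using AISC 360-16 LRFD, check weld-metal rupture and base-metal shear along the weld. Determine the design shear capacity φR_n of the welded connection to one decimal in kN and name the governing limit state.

89.6 kN (base-metal shear governs)

Weld metal: throat = 0.707×10 = 7.07 mm, L = 83 mm. φR_n = 0.75 × 0.6 × 480 × 7.07 × 83 = 126.8 kN.
Base metal shear (6 mm plate): yield φR_n = 1.0×0.6×300×6×83 = 89.6 kN; rupture φR_n = 0.75×0.6×450×6×83 = 100.8 kN; take 89.6 kN (yield).
Governing: min(126.8, 89.6) = 89.6 kN → base-metal shear.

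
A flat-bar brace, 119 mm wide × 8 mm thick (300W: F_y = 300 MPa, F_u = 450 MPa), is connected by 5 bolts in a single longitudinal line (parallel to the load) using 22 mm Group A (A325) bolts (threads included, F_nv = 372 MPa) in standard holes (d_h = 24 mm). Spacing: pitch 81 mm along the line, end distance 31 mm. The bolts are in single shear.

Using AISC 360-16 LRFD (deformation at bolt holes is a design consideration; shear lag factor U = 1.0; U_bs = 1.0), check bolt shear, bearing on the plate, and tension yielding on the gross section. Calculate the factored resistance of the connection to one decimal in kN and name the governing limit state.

Bolt shear: A_b = π(22)²/4 = 380.13 mm². φR_n = 0.75 × 372 × 380.13 × 5 × 1 = 530.3 kN.
Bearing (8 mm plate, F_u = 450 MPa): end bolts L_c = 31 − 24/2 = 19, R_n = min(1.2×19×8×450, 2.4×22×8×450) = 82.08 kN/bolt; interior L_c = 81 − 24 = 57, R_n = 190.08 kN/bolt. φR_n = 0.75 × (1×82.08 + 4×190.08) = 631.8 kN.
Tension yield (gross): A_g = 119×8 = 952 mm². φR_n = 0.90 × 300 × 952 = 257.0 kN.
Governing: min(530.3, 631.8, 257.0) = 257.0 kN → gross-section yield.

257.0 kN (gross-section yield governs)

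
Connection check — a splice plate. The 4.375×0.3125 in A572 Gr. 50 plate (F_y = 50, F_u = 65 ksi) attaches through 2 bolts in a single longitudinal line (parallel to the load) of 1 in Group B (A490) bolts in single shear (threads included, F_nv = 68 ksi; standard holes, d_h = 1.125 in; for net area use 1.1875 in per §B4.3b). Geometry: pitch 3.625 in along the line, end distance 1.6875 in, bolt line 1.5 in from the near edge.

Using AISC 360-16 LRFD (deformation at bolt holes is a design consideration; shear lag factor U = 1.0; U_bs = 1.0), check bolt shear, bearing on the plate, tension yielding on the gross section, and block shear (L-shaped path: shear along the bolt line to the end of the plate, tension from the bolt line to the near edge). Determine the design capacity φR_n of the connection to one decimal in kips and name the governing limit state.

Bolt shear: A_b = π(1)²/4 = 0.7854 in². φR_n = 0.75 × 68 × 0.7854 × 2 × 1 = 80.1 kips.
Bearing (0.3125 in plate, F_u = 65 ksi): end bolts L_c = 1.6875 − 1.125/2 = 1.125, R_n = min(1.2×1.125×0.3125×65, 2.4×1×0.3125×65) = 27.422 kips/bolt; interior L_c = 3.625 − 1.125 = 2.5, R_n = 48.75 kips/bolt. φR_n = 0.75 × (1×27.422 + 1×48.75) = 57.1 kips.
Tension yield (gross): A_g = 4.375×0.3125 = 1.3672 in². φR_n = 0.90 × 50 × 1.3672 = 61.5 kips.
Block shear: shear path 1×[1.6875+1×3.625] = 1×5.3125 in, A_gv = 1.6602, A_nv = 1×(5.3125 − 1.5×1.1875)×0.3125 = 1.1035 in²; tension to near edge: (1.5 − 0.5×1.1875)×0.3125 = 0.2832 in². R_n = min(0.6×65×1.1035, 0.6×50×1.6602) + 1.0×65×0.2832 = min(43.037, 49.806) + 18.408 = 61.445 kips. φR_n = 0.75 × 61.445 = 46.1 kips.
Governing: min(80.1, 57.1, 61.5, 46.1) = 46.1 kips → block shear.

46.1 kips (block shear governs)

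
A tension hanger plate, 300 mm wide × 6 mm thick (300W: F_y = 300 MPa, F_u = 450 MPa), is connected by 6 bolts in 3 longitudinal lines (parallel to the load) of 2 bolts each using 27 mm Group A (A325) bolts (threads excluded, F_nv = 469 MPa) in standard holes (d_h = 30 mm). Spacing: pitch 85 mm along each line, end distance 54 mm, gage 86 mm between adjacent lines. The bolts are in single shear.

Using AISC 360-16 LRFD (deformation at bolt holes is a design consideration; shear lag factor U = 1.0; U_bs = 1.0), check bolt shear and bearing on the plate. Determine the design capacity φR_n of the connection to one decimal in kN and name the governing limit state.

Bolt shear: A_b = π(27)²/4 = 572.56 mm². φR_n = 0.75 × 469 × 572.56 × 6 × 1 = 1208.4 kN.
Bearing (6 mm plate, F_u = 450 MPa): end bolts L_c = 54 − 30/2 = 39, R_n = min(1.2×39×6×450, 2.4×27×6×450) = 126.36 kN/bolt; interior L_c = 85 − 30 = 55, R_n = 174.96 kN/bolt. φR_n = 0.75 × (3×126.36 + 3×174.96) = 678.0 kN.
Governing: min(1208.4, 678.0) = 678.0 kN → bearing.

678.0 kN (bearing governs)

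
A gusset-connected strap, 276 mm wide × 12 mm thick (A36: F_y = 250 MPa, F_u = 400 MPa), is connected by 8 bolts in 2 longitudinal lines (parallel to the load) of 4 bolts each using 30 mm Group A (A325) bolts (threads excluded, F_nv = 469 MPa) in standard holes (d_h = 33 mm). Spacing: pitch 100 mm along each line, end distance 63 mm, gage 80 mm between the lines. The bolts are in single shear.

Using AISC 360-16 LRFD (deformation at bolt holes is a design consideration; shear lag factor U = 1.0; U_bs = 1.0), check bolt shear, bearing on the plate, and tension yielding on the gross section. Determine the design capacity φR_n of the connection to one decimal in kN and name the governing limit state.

745.2 kN (gross-section yield governs)

Bolt shear: A_b = π(30)²/4 = 706.86 mm². φR_n = 0.75 × 469 × 706.86 × 8 × 1 = 1989.1 kN.
Bearing (12 mm plate, F_u = 400 MPa): end bolts L_c = 63 − 33/2 = 46.5, R_n = min(1.2×46.5×12×400, 2.4×30×12×400) = 267.84 kN/bolt; interior L_c = 100 − 33 = 67, R_n = 345.6 kN/bolt. φR_n = 0.75 × (2×267.84 + 6×345.6) = 1957.0 kN.
Tension yield (gross): A_g = 276×12 = 3312 mm². φR_n = 0.90 × 250 × 3312 = 745.2 kN.
Governing: min(1989.1, 1957.0, 745.2) = 745.2 kN → gross-section yield.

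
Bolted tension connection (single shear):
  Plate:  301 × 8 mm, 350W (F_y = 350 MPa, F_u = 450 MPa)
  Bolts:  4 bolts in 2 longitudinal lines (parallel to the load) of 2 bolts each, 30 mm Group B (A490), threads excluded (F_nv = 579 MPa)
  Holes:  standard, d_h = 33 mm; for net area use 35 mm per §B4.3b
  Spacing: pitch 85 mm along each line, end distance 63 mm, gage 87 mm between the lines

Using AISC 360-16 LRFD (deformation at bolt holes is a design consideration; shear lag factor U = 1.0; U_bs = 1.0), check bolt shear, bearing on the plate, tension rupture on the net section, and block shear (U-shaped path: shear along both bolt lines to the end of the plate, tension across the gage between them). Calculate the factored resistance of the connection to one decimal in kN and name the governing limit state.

Bolt shear: A_b = π(30)²/4 = 706.86 mm². φR_n = 0.75 × 579 × 706.86 × 4 × 1 = 1227.8 kN.
Bearing (8 mm plate, F_u = 450 MPa): end bolts L_c = 63 − 33/2 = 46.5, R_n = min(1.2×46.5×8×450, 2.4×30×8×450) = 200.88 kN/bolt; interior L_c = 85 − 33 = 52, R_n = 224.64 kN/bolt. φR_n = 0.75 × (2×200.88 + 2×224.64) = 638.3 kN.
Tension rupture (net): A_n = (301 − 2×35)×8 = 1848 mm² (U = 1.0, A_e = A_n). φR_n = 0.75 × 450 × 1848 = 623.7 kN.
Block shear: shear path 2×[63+1×85] = 2×148 mm, A_gv = 2368, A_nv = 2×(148 − 1.5×35)×8 = 1528 mm²; tension across gage: (87 − 1×35)×8 = 416 mm². R_n = min(0.6×450×1528, 0.6×350×2368) + 1.0×450×416 = min(412.56, 497.28) + 187.2 = 599.76 kN. φR_n = 0.75 × 599.76 = 449.8 kN.
Governing: min(1227.8, 638.3, 623.7, 449.8) = 449.8 kN → block shear.

449.8 kN (block shear governs)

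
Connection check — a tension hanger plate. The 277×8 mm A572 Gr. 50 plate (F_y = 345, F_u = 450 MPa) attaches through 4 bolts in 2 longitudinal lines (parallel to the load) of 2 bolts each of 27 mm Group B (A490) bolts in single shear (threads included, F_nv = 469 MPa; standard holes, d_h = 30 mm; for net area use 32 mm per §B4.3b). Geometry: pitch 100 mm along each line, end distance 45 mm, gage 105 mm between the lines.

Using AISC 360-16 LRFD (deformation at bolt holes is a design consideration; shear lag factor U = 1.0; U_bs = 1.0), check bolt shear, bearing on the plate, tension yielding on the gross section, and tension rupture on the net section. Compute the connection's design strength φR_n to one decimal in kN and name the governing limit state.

544.3 kN (bearing governs)

Bolt shear: A_b = π(27)²/4 = 572.56 mm². φR_n = 0.75 × 469 × 572.56 × 4 × 1 = 805.6 kN.
Bearing (8 mm plate, F_u = 450 MPa): end bolts L_c = 45 − 30/2 = 30, R_n = min(1.2×30×8×450, 2.4×27×8×450) = 129.6 kN/bolt; interior L_c = 100 − 30 = 70, R_n = 233.28 kN/bolt. φR_n = 0.75 × (2×129.6 + 2×233.28) = 544.3 kN.
Tension yield (gross): A_g = 277×8 = 2216 mm². φR_n = 0.90 × 345 × 2216 = 688.1 kN.
Tension rupture (net): A_n = (277 − 2×32)×8 = 1704 mm² (U = 1.0, A_e = A_n). φR_n = 0.75 × 450 × 1704 = 575.1 kN.
Governing: min(805.6, 544.3, 688.1, 575.1) = 544.3 kN → bearing.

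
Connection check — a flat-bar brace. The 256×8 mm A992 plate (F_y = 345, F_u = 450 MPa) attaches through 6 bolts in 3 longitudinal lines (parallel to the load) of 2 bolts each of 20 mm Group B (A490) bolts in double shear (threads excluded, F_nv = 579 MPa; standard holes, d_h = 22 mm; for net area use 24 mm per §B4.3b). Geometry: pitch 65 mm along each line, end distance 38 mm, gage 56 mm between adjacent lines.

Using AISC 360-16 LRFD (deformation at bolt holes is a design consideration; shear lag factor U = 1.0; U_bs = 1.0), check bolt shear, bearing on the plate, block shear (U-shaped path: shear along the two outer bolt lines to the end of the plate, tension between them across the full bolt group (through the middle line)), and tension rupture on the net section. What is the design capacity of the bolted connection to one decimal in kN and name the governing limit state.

Bolt shear: A_b = π(20)²/4 = 314.16 mm². φR_n = 0.75 × 579 × 314.16 × 6 × 2 = 1637.1 kN.
Bearing (8 mm plate, F_u = 450 MPa): end bolts L_c = 38 − 22/2 = 27, R_n = min(1.2×27×8×450, 2.4×20×8×450) = 116.64 kN/bolt; interior L_c = 65 − 22 = 43, R_n = 172.8 kN/bolt. φR_n = 0.75 × (3×116.64 + 3×172.8) = 651.2 kN.
Block shear: shear path 2×[38+1×65] = 2×103 mm, A_gv = 1648, A_nv = 2×(103 − 1.5×24)×8 = 1072 mm²; tension across gage: (112 − 2×24)×8 = 512 mm². R_n = min(0.6×450×1072, 0.6×345×1648) + 1.0×450×512 = min(289.44, 341.14) + 230.4 = 519.84 kN. φR_n = 0.75 × 519.84 = 389.9 kN.
Tension rupture (net): A_n = (256 − 3×24)×8 = 1472 mm² (U = 1.0, A_e = A_n). φR_n = 0.75 × 450 × 1472 = 496.8 kN.
Governing: min(1637.1, 651.2, 389.9, 496.8) = 389.9 kN → block shear.

389.9 kN (block shear governs)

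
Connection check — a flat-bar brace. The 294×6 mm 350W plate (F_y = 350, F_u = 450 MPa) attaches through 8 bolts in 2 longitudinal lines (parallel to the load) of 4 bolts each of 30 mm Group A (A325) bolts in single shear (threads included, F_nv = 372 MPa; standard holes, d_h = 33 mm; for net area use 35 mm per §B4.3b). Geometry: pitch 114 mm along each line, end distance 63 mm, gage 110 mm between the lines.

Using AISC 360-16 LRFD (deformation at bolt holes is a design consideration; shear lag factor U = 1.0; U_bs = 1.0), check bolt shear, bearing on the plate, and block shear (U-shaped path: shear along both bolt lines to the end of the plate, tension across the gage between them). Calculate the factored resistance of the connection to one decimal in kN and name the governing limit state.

Bolt shear: A_b = π(30)²/4 = 706.86 mm². φR_n = 0.75 × 372 × 706.86 × 8 × 1 = 1577.7 kN.
Bearing (6 mm plate, F_u = 450 MPa): end bolts L_c = 63 − 33/2 = 46.5, R_n = min(1.2×46.5×6×450, 2.4×30×6×450) = 150.66 kN/bolt; interior L_c = 114 − 33 = 81, R_n = 194.4 kN/bolt. φR_n = 0.75 × (2×150.66 + 6×194.4) = 1100.8 kN.
Block shear: shear path 2×[63+3×114] = 2×405 mm, A_gv = 4860, A_nv = 2×(405 − 3.5×35)×6 = 3390 mm²; tension across gage: (110 − 1×35)×6 = 450 mm². R_n = min(0.6×450×3390, 0.6×350×4860) + 1.0×450×450 = min(915.3, 1020.6) + 202.5 = 1117.8 kN. φR_n = 0.75 × 1117.8 = 838.4 kN.
Governing: min(1577.7, 1100.8, 838.4) = 838.4 kN → block shear.

838.4 kN (block shear governs)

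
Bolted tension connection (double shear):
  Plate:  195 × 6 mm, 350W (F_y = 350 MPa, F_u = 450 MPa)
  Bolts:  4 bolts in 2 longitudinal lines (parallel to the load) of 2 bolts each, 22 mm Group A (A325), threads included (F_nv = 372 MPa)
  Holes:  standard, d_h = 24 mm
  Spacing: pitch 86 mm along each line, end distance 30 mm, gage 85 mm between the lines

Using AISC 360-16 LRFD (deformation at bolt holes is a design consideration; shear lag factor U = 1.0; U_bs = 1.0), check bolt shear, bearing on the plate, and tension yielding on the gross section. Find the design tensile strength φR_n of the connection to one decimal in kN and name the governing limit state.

Bolt shear: A_b = π(22)²/4 = 380.13 mm². φR_n = 0.75 × 372 × 380.13 × 4 × 2 = 848.5 kN.
Bearing (6 mm plate, F_u = 450 MPa): end bolts L_c = 30 − 24/2 = 18, R_n = min(1.2×18×6×450, 2.4×22×6×450) = 58.32 kN/bolt; interior L_c = 86 − 24 = 62, R_n = 142.56 kN/bolt. φR_n = 0.75 × (2×58.32 + 2×142.56) = 301.3 kN.
Tension yield (gross): A_g = 195×6 = 1170 mm². φR_n = 0.90 × 350 × 1170 = 368.6 kN.
Governing: min(848.5, 301.3, 368.6) = 301.3 kN → bearing.

301.3 kN (bearing governs)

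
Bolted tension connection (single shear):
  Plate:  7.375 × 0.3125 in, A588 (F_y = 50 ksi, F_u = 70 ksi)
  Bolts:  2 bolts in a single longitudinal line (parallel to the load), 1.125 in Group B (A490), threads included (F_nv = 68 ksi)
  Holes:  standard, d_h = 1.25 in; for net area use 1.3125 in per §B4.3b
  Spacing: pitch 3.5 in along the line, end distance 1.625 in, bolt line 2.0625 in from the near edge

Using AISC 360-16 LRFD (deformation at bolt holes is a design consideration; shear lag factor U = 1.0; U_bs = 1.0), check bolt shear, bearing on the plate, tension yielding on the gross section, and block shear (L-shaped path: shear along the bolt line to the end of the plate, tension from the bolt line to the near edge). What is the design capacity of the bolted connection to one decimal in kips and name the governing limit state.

Bolt shear: A_b = π(1.125)²/4 = 0.99402 in². φR_n = 0.75 × 68 × 0.99402 × 2 × 1 = 101.4 kips.
Bearing (0.3125 in plate, F_u = 70 ksi): end bolts L_c = 1.625 − 1.25/2 = 1, R_n = min(1.2×1×0.3125×70, 2.4×1.125×0.3125×70) = 26.25 kips/bolt; interior L_c = 3.5 − 1.25 = 2.25, R_n = 59.063 kips/bolt. φR_n = 0.75 × (1×26.25 + 1×59.063) = 64.0 kips.
Tension yield (gross): A_g = 7.375×0.3125 = 2.3047 in². φR_n = 0.90 × 50 × 2.3047 = 103.7 kips.
Block shear: shear path 1×[1.625+1×3.5] = 1×5.125 in, A_gv = 1.6016, A_nv = 1×(5.125 − 1.5×1.3125)×0.3125 = 0.98633 in²; tension to near edge: (2.0625 − 0.5×1.3125)×0.3125 = 0.43945 in². R_n = min(0.6×70×0.98633, 0.6×50×1.6016) + 1.0×70×0.43945 = min(41.426, 48.048) + 30.762 = 72.188 kips. φR_n = 0.75 × 72.188 = 54.1 kips.
Governing: min(101.4, 64.0, 103.7, 54.1) = 54.1 kips → block shear.

54.1 kips (block shear governs)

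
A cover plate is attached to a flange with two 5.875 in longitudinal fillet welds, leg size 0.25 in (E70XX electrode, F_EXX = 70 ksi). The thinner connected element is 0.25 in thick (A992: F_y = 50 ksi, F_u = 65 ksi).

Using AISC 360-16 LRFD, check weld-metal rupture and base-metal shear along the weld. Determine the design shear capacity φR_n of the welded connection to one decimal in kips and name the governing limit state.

65.4 kips (weld metal governs)

Weld metal: throat = 0.707×0.25 = 0.17675 in, L = 2×5.875 = 11.75 in. φR_n = 0.75 × 0.6 × 70 × 0.17675 × 11.75 = 65.4 kips.
Base metal shear (0.25 in plate): yield φR_n = 1.0×0.6×50×0.25×11.75 = 88.1 kips; rupture φR_n = 0.75×0.6×65×0.25×11.75 = 85.9 kips; take 85.9 kips (rupture).
Governing: min(65.4, 85.9) = 65.4 kips → weld metal.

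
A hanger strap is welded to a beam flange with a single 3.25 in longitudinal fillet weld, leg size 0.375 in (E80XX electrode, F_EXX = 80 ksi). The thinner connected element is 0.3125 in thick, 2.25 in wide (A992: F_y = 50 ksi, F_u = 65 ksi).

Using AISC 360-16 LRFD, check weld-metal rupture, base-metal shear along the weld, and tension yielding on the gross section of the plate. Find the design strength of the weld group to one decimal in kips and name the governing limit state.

Weld metal: throat = 0.707×0.375 = 0.26513 in, L = 3.25 in. φR_n = 0.75 × 0.6 × 80 × 0.26513 × 3.25 = 31.0 kips.
Base metal shear (0.3125 in plate): yield φR_n = 1.0×0.6×50×0.3125×3.25 = 30.5 kips; rupture φR_n = 0.75×0.6×65×0.3125×3.25 = 29.7 kips; take 29.7 kips (rupture).
Tension yield (gross): A_g = 2.25×0.3125 = 0.70313 in². φR_n = 0.90 × 50 × 0.70313 = 31.6 kips.
Governing: min(31.0, 29.7, 31.6) = 29.7 kips → base-metal shear.

29.7 kips (base-metal shear governs)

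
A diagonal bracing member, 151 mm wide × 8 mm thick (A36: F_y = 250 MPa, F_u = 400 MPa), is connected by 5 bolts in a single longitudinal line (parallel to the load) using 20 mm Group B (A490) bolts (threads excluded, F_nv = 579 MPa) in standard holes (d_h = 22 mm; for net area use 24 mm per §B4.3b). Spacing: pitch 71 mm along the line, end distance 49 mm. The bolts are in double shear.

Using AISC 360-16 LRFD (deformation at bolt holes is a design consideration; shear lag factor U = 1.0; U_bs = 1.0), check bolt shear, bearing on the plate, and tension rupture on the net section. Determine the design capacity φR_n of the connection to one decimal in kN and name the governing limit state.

304.8 kN (net-section rupture governs)

Bolt shear: A_b = π(20)²/4 = 314.16 mm². φR_n = 0.75 × 579 × 314.16 × 5 × 2 = 1364.2 kN.
Bearing (8 mm plate, F_u = 400 MPa): end bolts L_c = 49 − 22/2 = 38, R_n = min(1.2×38×8×400, 2.4×20×8×400) = 145.92 kN/bolt; interior L_c = 71 − 22 = 49, R_n = 153.6 kN/bolt. φR_n = 0.75 × (1×145.92 + 4×153.6) = 570.2 kN.
Tension rupture (net): A_n = (151 − 1×24)×8 = 1016 mm² (U = 1.0, A_e = A_n). φR_n = 0.75 × 400 × 1016 = 304.8 kN.
Governing: min(1364.2, 570.2, 304.8) = 304.8 kN → net-section rupture.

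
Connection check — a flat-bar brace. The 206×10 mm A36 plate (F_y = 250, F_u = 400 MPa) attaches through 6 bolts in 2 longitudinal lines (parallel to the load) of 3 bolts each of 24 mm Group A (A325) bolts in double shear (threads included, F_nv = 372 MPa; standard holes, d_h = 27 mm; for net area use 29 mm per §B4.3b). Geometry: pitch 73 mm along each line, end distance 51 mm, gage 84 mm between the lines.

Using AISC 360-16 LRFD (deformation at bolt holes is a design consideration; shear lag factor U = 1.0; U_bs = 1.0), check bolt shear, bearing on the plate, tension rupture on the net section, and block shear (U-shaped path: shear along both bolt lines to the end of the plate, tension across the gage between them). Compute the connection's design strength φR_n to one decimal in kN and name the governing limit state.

Bolt shear: A_b = π(24)²/4 = 452.39 mm². φR_n = 0.75 × 372 × 452.39 × 6 × 2 = 1514.6 kN.
Bearing (10 mm plate, F_u = 400 MPa): end bolts L_c = 51 − 27/2 = 37.5, R_n = min(1.2×37.5×10×400, 2.4×24×10×400) = 180 kN/bolt; interior L_c = 73 − 27 = 46, R_n = 220.8 kN/bolt. φR_n = 0.75 × (2×180 + 4×220.8) = 932.4 kN.
Tension rupture (net): A_n = (206 − 2×29)×10 = 1480 mm² (U = 1.0, A_e = A_n). φR_n = 0.75 × 400 × 1480 = 444.0 kN.
Block shear: shear path 2×[51+2×73] = 2×197 mm, A_gv = 3940, A_nv = 2×(197 − 2.5×29)×10 = 2490 mm²; tension across gage: (84 − 1×29)×10 = 550 mm². R_n = min(0.6×400×2490, 0.6×250×3940) + 1.0×400×550 = min(597.6, 591) + 220 = 811 kN. φR_n = 0.75 × 811 = 608.3 kN.
Governing: min(1514.6, 932.4, 444.0, 608.3) = 444.0 kN → net-section rupture.

444.0 kN (net-section rupture governs)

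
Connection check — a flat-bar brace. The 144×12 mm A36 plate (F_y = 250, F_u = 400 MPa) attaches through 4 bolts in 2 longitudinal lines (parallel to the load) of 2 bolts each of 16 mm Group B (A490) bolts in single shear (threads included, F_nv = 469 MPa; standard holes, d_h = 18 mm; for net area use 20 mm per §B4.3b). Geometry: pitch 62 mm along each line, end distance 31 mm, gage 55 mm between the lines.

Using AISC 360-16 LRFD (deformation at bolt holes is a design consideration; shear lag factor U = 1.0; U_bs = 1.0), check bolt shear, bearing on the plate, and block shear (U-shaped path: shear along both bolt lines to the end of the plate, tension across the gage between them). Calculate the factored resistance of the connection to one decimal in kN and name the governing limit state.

Bolt shear: A_b = π(16)²/4 = 201.06 mm². φR_n = 0.75 × 469 × 201.06 × 4 × 1 = 282.9 kN.
Bearing (12 mm plate, F_u = 400 MPa): end bolts L_c = 31 − 18/2 = 22, R_n = min(1.2×22×12×400, 2.4×16×12×400) = 126.72 kN/bolt; interior L_c = 62 − 18 = 44, R_n = 184.32 kN/bolt. φR_n = 0.75 × (2×126.72 + 2×184.32) = 466.6 kN.
Block shear: shear path 2×[31+1×62] = 2×93 mm, A_gv = 2232, A_nv = 2×(93 − 1.5×20)×12 = 1512 mm²; tension across gage: (55 − 1×20)×12 = 420 mm². R_n = min(0.6×400×1512, 0.6×250×2232) + 1.0×400×420 = min(362.88, 334.8) + 168 = 502.8 kN. φR_n = 0.75 × 502.8 = 377.1 kN.
Governing: min(282.9, 466.6, 377.1) = 282.9 kN → bolt shear.

282.9 kN (bolt shear governs)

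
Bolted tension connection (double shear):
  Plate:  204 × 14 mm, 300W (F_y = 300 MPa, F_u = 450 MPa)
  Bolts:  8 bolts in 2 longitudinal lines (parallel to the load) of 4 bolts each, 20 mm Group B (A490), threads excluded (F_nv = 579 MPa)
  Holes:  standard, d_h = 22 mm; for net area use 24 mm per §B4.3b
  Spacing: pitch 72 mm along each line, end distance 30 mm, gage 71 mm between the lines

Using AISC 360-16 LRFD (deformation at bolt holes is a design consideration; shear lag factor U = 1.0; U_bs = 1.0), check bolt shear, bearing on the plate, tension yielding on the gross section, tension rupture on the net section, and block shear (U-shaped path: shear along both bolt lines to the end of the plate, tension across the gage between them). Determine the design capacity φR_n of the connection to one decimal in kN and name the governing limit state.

Bolt shear: A_b = π(20)²/4 = 314.16 mm². φR_n = 0.75 × 579 × 314.16 × 8 × 2 = 2182.8 kN.
Bearing (14 mm plate, F_u = 450 MPa): end bolts L_c = 30 − 22/2 = 19, R_n = min(1.2×19×14×450, 2.4×20×14×450) = 143.64 kN/bolt; interior L_c = 72 − 22 = 50, R_n = 302.4 kN/bolt. φR_n = 0.75 × (2×143.64 + 6×302.4) = 1576.3 kN.
Tension yield (gross): A_g = 204×14 = 2856 mm². φR_n = 0.90 × 300 × 2856 = 771.1 kN.
Tension rupture (net): A_n = (204 − 2×24)×14 = 2184 mm² (U = 1.0, A_e = A_n). φR_n = 0.75 × 450 × 2184 = 737.1 kN.
Block shear: shear path 2×[30+3×72] = 2×246 mm, A_gv = 6888, A_nv = 2×(246 − 3.5×24)×14 = 4536 mm²; tension across gage: (71 − 1×24)×14 = 658 mm². R_n = min(0.6×450×4536, 0.6×300×6888) + 1.0×450×658 = min(1224.7, 1239.8) + 296.1 = 1520.8 kN. φR_n = 0.75 × 1520.8 = 1140.6 kN.
Governing: min(2182.8, 1576.3, 771.1, 737.1, 1140.6) = 737.1 kN → net-section rupture.

737.1 kN (net-section rupture governs)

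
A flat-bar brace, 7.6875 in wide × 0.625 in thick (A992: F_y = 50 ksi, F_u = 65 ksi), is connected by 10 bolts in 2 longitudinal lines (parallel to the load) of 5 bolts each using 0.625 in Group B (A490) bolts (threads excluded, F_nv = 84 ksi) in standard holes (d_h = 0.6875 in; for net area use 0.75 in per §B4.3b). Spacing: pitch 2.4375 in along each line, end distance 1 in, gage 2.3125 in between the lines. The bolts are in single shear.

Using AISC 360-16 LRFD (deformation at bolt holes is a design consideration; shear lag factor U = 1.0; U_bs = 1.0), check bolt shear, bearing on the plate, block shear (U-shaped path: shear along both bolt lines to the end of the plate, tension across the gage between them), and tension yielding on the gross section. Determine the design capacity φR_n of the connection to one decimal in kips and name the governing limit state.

193.3 kips (bolt shear governs)

Bolt shear: A_b = π(0.625)²/4 = 0.3068 in². φR_n = 0.75 × 84 × 0.3068 × 10 × 1 = 193.3 kips.
Bearing (0.625 in plate, F_u = 65 ksi): end bolts L_c = 1 − 0.6875/2 = 0.65625, R_n = min(1.2×0.65625×0.625×65, 2.4×0.625×0.625×65) = 31.992 kips/bolt; interior L_c = 2.4375 − 0.6875 = 1.75, R_n = 60.938 kips/bolt. φR_n = 0.75 × (2×31.992 + 8×60.938) = 413.6 kips.
Block shear: shear path 2×[1+4×2.4375] = 2×10.75 in, A_gv = 13.438, A_nv = 2×(10.75 − 4.5×0.75)×0.625 = 9.2188 in²; tension across gage: (2.3125 − 1×0.75)×0.625 = 0.97656 in². R_n = min(0.6×65×9.2188, 0.6×50×13.438) + 1.0×65×0.97656 = min(359.53, 403.14) + 63.476 = 423.01 kips. φR_n = 0.75 × 423.01 = 317.3 kips.
Tension yield (gross): A_g = 7.6875×0.625 = 4.8047 in². φR_n = 0.90 × 50 × 4.8047 = 216.2 kips.
Governing: min(193.3, 413.6, 317.3, 216.2) = 193.3 kips → bolt shear.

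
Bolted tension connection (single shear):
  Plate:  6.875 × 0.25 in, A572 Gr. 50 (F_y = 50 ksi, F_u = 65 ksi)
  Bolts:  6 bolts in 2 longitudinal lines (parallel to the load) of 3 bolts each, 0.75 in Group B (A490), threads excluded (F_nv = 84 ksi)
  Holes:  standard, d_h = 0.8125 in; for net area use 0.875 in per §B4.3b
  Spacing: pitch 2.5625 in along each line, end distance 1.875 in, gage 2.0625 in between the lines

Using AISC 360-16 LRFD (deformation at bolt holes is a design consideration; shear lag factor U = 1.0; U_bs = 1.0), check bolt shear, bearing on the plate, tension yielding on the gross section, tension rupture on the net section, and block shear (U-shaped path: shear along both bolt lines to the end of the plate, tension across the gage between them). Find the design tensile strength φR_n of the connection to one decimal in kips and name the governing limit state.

62.5 kips (net-section rupture governs)

Bolt shear: A_b = π(0.75)²/4 = 0.44179 in². φR_n = 0.75 × 84 × 0.44179 × 6 × 1 = 167.0 kips.
Bearing (0.25 in plate, F_u = 65 ksi): end bolts L_c = 1.875 − 0.8125/2 = 1.46875, R_n = min(1.2×1.46875×0.25×65, 2.4×0.75×0.25×65) = 28.641 kips/bolt; interior L_c = 2.5625 − 0.8125 = 1.75, R_n = 29.25 kips/bolt. φR_n = 0.75 × (2×28.641 + 4×29.25) = 130.7 kips.
Tension yield (gross): A_g = 6.875×0.25 = 1.7188 in². φR_n = 0.90 × 50 × 1.7188 = 77.3 kips.
Tension rupture (net): A_n = (6.875 − 2×0.875)×0.25 = 1.2813 in² (U = 1.0, A_e = A_n). φR_n = 0.75 × 65 × 1.2813 = 62.5 kips.
Block shear: shear path 2×[1.875+2×2.5625] = 2×7 in, A_gv = 3.5, A_nv = 2×(7 − 2.5×0.875)×0.25 = 2.4063 in²; tension across gage: (2.0625 − 1×0.875)×0.25 = 0.29688 in². R_n = min(0.6×65×2.4063, 0.6×50×3.5) + 1.0×65×0.29688 = min(93.846, 105) + 19.297 = 113.14 kips. φR_n = 0.75 × 113.14 = 84.9 kips.
Governing: min(167.0, 130.7, 77.3, 62.5, 84.9) = 62.5 kips → net-section rupture.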